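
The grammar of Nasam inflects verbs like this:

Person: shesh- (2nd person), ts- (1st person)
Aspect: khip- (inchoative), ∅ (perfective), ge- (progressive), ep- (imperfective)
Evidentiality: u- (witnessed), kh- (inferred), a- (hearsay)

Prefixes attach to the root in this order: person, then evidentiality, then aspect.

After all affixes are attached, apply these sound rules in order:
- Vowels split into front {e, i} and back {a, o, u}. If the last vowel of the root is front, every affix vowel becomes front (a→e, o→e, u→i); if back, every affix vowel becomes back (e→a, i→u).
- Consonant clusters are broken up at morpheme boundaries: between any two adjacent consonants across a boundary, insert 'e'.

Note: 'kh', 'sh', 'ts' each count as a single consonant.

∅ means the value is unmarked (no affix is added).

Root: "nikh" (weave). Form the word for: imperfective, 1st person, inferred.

Attach person 1st person ts- → tsnikh.
Attach evidentiality inferred kh- → khtsnikh.
Attach aspect imperfective ep- → epkhtsnikh.
Vowel harmony: no change.
Apply epenthesis: epkhtsnikh → epekhetsenikh.

epekhetsenikh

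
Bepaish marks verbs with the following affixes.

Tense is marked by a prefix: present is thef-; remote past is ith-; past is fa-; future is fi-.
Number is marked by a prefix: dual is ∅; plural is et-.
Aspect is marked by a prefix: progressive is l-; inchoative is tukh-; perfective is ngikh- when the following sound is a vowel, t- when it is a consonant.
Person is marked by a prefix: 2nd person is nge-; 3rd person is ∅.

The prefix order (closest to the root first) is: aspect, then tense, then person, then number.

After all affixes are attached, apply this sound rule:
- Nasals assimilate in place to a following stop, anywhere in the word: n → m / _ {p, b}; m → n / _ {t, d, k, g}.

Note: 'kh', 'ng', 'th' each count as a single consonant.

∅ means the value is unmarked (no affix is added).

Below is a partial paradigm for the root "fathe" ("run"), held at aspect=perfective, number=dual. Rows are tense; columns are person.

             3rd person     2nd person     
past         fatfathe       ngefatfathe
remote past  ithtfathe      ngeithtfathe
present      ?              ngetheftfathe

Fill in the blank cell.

theftfathe

Attach aspect perfective t- (before consonant 'f') → tfathe.
Attach tense present thef- → theftfathe.
person = 3rd person: zero marking, form stays theftfathe.
number = dual: zero marking, form stays theftfathe.
Nasal assimilation: no change.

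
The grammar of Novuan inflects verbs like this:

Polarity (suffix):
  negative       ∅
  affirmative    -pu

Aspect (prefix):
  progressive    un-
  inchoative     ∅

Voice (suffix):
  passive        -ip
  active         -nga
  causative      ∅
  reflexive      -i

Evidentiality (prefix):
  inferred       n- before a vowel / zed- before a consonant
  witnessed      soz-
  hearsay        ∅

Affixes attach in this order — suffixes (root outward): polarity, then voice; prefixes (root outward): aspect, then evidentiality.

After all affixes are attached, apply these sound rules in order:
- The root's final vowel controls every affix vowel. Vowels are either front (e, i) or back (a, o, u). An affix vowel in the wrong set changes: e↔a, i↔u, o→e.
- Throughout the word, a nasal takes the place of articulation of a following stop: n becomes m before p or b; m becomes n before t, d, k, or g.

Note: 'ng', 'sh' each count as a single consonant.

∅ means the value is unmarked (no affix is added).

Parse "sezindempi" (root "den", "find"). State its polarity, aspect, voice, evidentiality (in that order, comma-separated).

Segment: soz-un-den-pu.
polarity: -pu → affirmative.
aspect: un- → progressive.
voice: ∅ → causative.
evidentiality: soz- → witnessed.

affirmative, progressive, causative, witnessed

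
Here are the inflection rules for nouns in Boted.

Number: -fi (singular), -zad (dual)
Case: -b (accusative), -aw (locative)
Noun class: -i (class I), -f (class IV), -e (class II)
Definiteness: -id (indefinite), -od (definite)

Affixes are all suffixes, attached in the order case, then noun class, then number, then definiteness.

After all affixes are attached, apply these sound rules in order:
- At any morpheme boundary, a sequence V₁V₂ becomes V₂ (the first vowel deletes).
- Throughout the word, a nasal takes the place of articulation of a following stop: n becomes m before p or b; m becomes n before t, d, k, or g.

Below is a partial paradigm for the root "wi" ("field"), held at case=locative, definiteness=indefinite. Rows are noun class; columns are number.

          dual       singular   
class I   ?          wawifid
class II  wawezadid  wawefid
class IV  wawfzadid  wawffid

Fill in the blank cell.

Attach case locative -aw → wiaw.
Attach noun class class I -i → wiawi.
Attach number dual -zad → wiawizad.
Attach definiteness indefinite -id → wiawizadid.
Apply vowel deletion: wiawizadid → wawizadid.
Nasal assimilation: no change.

wawizadid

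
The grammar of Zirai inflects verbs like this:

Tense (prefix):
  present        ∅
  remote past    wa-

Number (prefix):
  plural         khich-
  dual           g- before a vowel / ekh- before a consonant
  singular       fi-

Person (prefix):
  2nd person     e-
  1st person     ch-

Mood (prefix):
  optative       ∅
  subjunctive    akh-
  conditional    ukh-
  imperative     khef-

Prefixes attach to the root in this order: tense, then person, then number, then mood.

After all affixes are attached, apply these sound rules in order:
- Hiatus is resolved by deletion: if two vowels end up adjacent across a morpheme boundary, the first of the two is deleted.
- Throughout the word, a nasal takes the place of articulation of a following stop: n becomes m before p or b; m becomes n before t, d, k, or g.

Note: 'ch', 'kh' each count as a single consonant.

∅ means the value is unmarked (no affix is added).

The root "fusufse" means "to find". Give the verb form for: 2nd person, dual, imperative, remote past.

khefgewafusufse

Attach tense remote past wa- → wafusufse.
Attach person 2nd person e- → ewafusufse.
Attach number dual g- (before vowel 'e') → gewafusufse.
Attach mood imperative khef- → khefgewafusufse.
Vowel deletion: no change.
Nasal assimilation: no change.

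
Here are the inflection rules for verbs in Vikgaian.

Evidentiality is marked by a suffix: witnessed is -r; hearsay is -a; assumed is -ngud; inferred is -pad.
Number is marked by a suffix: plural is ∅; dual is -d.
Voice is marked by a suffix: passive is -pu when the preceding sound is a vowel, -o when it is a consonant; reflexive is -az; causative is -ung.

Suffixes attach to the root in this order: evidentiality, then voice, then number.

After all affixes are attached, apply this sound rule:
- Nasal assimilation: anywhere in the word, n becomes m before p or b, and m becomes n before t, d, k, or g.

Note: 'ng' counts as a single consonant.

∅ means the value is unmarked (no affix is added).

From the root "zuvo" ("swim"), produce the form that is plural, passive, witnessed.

zuvoro

Attach evidentiality witnessed -r → zuvor.
Attach voice passive -o (after consonant 'r') → zuvoro.
number = plural: zero marking, form stays zuvoro.
Nasal assimilation: no change.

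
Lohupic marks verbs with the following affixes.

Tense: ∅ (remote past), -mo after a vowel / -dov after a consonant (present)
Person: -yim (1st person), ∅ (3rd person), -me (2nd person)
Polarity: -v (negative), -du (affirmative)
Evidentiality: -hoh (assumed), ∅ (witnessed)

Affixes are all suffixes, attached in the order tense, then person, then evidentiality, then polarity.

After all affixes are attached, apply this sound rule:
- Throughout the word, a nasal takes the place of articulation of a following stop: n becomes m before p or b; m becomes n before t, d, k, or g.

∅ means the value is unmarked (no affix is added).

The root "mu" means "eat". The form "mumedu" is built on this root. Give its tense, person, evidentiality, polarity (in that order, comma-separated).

Segment: mu-me-du.
tense: ∅ → remote past.
person: -me → 2nd person.
evidentiality: ∅ → witnessed.
polarity: -du → affirmative.

remote past, 2nd person, witnessed, affirmative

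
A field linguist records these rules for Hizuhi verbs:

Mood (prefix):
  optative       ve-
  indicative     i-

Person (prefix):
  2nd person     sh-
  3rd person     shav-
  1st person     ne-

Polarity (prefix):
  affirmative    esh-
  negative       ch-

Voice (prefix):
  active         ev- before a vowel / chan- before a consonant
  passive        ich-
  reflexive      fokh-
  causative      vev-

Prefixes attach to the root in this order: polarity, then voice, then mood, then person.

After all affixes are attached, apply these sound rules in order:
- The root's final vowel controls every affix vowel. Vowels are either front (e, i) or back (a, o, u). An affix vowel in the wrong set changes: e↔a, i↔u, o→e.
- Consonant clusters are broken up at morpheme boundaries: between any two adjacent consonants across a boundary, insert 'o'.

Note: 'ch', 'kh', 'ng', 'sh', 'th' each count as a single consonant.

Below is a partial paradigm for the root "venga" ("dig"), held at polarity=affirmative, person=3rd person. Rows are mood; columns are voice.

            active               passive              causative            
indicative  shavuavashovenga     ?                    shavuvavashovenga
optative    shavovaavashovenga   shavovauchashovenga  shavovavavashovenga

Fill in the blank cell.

Attach polarity affirmative esh- → eshvenga.
Attach voice passive ich- → icheshvenga.
Attach mood indicative i- → iicheshvenga.
Attach person 3rd person shav- → shaviicheshvenga.
Apply vowel harmony: shaviicheshvenga → shavuuchashvenga.
Apply epenthesis: shavuuchashvenga → shavuuchashovenga.

shavuuchashovenga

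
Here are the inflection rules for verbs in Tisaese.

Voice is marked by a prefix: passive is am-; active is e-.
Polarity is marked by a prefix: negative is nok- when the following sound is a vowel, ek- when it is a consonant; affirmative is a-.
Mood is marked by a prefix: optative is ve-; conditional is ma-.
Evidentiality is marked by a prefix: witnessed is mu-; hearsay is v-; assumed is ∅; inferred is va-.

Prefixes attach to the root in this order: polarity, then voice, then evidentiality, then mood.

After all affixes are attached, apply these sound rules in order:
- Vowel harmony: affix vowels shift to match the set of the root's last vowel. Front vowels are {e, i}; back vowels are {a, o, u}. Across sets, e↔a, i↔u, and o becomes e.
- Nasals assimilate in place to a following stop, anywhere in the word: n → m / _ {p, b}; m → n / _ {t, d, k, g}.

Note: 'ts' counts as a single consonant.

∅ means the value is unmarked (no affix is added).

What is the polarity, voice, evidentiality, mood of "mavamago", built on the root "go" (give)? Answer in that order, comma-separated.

affirmative, passive, hearsay, conditional

Segment: ma-v-am-a-go.
polarity: a- → affirmative.
voice: am- → passive.
evidentiality: v- → hearsay.
mood: ma- → conditional.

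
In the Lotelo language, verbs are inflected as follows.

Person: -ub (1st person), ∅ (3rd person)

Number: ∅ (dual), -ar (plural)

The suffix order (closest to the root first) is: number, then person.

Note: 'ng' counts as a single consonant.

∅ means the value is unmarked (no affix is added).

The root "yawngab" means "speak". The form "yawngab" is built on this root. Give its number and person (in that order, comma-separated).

dual, 3rd person

Segment: yawngab.
number: ∅ → dual.
person: ∅ → 3rd person.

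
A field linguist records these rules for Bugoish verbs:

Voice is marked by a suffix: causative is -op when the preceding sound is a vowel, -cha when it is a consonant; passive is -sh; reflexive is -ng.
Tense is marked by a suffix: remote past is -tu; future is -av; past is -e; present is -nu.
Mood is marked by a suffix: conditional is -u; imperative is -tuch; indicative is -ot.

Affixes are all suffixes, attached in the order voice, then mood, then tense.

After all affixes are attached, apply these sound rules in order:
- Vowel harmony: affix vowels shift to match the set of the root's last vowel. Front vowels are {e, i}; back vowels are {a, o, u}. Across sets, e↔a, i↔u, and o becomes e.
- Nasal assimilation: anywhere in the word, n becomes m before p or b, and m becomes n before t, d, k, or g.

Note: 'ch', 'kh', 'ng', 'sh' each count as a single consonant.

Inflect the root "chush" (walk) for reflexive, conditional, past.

Attach voice reflexive -ng → chushng.
Attach mood conditional -u → chushngu.
Attach tense past -e → chushngue.
Apply vowel harmony: chushngue → chushngua.
Nasal assimilation: no change.

chushngua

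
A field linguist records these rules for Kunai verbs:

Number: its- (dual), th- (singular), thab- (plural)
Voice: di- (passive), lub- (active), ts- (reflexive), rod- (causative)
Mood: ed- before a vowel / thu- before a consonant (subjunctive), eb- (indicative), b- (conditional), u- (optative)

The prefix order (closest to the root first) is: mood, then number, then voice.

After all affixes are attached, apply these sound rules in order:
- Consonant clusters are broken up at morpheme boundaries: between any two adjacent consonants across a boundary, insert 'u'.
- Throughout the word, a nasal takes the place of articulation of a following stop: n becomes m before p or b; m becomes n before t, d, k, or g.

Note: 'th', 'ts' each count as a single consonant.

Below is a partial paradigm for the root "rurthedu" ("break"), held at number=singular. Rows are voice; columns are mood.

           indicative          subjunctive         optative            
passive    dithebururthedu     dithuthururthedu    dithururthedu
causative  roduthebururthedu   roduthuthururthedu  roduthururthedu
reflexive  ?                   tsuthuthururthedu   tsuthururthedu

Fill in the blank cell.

Attach mood indicative eb- → ebrurthedu.
Attach number singular th- → thebrurthedu.
Attach voice reflexive ts- → tsthebrurthedu.
Apply epenthesis: tsthebrurthedu → tsuthebururthedu.
Nasal assimilation: no change.

tsuthebururthedu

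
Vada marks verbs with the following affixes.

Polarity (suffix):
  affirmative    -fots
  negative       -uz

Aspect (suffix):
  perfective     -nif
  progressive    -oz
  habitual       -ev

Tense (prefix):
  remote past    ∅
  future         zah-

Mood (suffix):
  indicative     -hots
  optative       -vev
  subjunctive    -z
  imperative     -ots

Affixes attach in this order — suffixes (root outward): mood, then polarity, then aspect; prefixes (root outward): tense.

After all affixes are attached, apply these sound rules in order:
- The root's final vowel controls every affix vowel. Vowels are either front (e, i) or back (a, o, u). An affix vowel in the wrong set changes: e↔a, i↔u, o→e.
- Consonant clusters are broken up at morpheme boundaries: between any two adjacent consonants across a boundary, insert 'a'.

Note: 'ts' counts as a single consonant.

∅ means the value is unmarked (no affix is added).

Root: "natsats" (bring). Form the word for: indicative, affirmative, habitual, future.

zahanatsatsahotsafotsav

Attach mood indicative -hots → natsatshots.
Attach polarity affirmative -fots → natsatshotsfots.
Attach tense future zah- → zahnatsatshotsfots.
Attach aspect habitual -ev → zahnatsatshotsfotsev.
Apply vowel harmony: zahnatsatshotsfotsev → zahnatsatshotsfotsav.
Apply epenthesis: zahnatsatshotsfotsav → zahanatsatsahotsafotsav.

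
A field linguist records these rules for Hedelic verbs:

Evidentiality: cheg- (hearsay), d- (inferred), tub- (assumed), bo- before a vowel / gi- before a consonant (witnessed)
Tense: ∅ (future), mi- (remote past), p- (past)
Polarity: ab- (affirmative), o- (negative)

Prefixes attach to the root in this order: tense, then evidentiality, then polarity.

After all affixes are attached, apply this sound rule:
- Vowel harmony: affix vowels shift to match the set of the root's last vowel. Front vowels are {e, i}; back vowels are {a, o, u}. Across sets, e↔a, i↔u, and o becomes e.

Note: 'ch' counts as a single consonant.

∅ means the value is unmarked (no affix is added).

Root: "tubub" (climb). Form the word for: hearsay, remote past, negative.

ochagmutubub

Attach tense remote past mi- → mitubub.
Attach evidentiality hearsay cheg- → chegmitubub.
Attach polarity negative o- → ochegmitubub.
Apply vowel harmony: ochegmitubub → ochagmutubub.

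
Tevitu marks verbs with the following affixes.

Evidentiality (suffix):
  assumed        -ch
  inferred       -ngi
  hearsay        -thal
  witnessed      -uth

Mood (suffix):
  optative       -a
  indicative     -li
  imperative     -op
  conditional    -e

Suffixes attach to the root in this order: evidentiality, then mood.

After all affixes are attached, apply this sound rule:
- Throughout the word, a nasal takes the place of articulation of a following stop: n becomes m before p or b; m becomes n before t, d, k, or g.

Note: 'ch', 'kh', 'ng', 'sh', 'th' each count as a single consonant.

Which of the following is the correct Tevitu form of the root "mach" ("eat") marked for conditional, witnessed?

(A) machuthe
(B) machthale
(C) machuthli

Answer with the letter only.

A

Attach evidentiality witnessed -uth → machuth.
Attach mood conditional -e → machuthe.
Nasal assimilation: no change.
So the correct form is machuthe, option (A).
(C) machuthli is wrong: it uses indicative instead of conditional for mood.
(B) machthale is wrong: it uses hearsay instead of witnessed for evidentiality.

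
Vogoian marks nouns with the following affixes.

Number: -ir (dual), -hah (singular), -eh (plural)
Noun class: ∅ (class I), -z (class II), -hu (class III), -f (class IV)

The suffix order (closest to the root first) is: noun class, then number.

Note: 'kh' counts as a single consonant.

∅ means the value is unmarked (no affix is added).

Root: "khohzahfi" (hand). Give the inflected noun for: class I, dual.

khohzahfiir

noun class = class I: zero marking, form stays khohzahfi.
Attach number dual -ir → khohzahfiir.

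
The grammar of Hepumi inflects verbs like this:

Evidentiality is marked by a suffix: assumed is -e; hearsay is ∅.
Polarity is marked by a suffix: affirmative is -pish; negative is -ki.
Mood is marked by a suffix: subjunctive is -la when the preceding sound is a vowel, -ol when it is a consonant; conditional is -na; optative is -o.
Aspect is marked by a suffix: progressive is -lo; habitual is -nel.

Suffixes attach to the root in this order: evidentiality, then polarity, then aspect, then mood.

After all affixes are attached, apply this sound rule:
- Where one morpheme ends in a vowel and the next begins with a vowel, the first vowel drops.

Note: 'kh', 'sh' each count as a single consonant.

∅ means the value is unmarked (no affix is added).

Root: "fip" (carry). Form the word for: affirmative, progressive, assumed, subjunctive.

fipepishlola

Attach evidentiality assumed -e → fipe.
Attach polarity affirmative -pish → fipepish.
Attach aspect progressive -lo → fipepishlo.
Attach mood subjunctive -la (after vowel 'o') → fipepishlola.
Vowel deletion: no change.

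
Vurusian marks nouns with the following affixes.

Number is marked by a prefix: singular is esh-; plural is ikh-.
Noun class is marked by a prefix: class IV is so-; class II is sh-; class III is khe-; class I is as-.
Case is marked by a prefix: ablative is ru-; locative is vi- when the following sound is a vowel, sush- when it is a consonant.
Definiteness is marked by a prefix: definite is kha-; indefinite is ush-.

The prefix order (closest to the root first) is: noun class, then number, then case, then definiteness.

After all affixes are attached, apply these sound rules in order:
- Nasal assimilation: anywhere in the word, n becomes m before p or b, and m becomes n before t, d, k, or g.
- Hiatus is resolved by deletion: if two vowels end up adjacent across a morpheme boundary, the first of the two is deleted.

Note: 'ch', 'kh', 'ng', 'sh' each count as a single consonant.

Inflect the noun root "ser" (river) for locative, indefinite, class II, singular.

Attach noun class class II sh- → shser.
Attach number singular esh- → eshshser.
Attach case locative vi- (before vowel 'e') → vieshshser.
Attach definiteness indefinite ush- → ushvieshshser.
Nasal assimilation: no change.
Apply vowel deletion: ushvieshshser → ushveshshser.

ushveshshser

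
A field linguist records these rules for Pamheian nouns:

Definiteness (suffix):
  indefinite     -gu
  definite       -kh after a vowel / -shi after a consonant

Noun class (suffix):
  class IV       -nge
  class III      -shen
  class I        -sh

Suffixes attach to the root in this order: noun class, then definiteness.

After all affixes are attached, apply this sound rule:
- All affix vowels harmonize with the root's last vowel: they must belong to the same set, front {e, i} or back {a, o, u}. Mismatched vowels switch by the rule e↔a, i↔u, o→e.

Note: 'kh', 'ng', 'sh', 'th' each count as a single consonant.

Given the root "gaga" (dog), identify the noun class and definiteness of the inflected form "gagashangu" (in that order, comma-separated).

class III, indefinite

Segment: gaga-shen-gu.
noun class: -shen → class III.
definiteness: -gu → indefinite.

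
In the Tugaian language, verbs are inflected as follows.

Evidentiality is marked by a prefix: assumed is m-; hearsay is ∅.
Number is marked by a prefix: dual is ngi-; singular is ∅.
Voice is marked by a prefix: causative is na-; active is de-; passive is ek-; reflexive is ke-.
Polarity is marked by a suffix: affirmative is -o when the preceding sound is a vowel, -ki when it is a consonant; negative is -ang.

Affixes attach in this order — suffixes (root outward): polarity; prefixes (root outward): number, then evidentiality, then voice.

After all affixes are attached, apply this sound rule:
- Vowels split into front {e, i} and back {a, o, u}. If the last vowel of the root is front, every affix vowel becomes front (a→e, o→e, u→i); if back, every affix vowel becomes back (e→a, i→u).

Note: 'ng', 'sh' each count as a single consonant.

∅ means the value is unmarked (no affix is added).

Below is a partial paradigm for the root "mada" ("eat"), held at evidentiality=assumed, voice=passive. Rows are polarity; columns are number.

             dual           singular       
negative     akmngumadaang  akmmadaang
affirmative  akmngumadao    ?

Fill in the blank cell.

number = singular: zero marking, form stays mada.
Attach polarity affirmative -o (after vowel 'a') → madao.
Attach evidentiality assumed m- → mmadao.
Attach voice passive ek- → ekmmadao.
Apply vowel harmony: ekmmadao → akmmadao.

akmmadao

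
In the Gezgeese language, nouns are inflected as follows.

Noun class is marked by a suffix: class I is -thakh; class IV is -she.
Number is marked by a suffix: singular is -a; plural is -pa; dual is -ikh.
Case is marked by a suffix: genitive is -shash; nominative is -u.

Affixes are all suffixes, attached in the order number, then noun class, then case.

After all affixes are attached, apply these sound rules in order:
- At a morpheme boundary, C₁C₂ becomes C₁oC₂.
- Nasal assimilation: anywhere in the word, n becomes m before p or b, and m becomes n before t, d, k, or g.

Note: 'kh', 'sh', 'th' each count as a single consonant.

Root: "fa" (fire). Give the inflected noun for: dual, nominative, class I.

faikhothakhu

Attach number dual -ikh → faikh.
Attach noun class class I -thakh → faikhthakh.
Attach case nominative -u → faikhthakhu.
Apply epenthesis: faikhthakhu → faikhothakhu.
Nasal assimilation: no change.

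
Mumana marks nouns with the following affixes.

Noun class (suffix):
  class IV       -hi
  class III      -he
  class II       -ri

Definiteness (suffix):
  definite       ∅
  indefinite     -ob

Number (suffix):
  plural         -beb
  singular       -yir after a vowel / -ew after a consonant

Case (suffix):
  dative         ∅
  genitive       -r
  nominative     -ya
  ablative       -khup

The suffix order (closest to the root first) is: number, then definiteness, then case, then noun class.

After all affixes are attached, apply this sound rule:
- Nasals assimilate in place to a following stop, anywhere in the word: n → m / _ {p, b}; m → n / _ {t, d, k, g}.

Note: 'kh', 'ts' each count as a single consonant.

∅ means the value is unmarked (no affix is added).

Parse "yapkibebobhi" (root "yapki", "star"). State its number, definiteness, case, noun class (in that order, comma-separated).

Segment: yapki-beb-ob-hi.
number: -beb → plural.
definiteness: -ob → indefinite.
case: ∅ → dative.
noun class: -hi → class IV.

plural, indefinite, dative, class IV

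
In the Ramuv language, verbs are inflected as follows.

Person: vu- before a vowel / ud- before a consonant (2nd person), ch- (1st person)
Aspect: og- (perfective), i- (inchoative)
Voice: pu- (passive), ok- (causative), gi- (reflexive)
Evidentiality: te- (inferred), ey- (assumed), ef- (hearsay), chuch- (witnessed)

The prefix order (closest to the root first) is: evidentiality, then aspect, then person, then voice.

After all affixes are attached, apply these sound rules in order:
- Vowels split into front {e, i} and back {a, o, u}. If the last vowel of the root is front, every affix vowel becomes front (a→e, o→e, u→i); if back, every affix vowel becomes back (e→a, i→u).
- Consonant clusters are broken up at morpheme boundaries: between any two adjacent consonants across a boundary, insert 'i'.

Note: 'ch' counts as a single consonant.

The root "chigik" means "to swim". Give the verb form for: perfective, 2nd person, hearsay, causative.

Attach evidentiality hearsay ef- → efchigik.
Attach aspect perfective og- → ogefchigik.
Attach person 2nd person vu- (before vowel 'o') → vuogefchigik.
Attach voice causative ok- → okvuogefchigik.
Apply vowel harmony: okvuogefchigik → ekviegefchigik.
Apply epenthesis: ekviegefchigik → ekiviegefichigik.

ekiviegefichigik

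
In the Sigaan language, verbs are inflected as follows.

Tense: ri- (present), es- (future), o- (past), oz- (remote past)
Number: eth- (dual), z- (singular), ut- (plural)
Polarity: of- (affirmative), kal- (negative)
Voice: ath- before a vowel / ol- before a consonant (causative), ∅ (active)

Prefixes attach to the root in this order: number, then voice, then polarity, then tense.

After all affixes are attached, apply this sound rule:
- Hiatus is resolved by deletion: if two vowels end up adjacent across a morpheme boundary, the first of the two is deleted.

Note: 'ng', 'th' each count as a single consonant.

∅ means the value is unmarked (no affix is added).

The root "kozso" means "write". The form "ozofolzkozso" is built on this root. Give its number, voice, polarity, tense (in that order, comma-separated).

singular, causative, affirmative, remote past

Segment: oz-of-ol-z-kozso.
number: z- → singular.
voice: ath/ol- → causative.
polarity: of- → affirmative.
tense: oz- → remote past.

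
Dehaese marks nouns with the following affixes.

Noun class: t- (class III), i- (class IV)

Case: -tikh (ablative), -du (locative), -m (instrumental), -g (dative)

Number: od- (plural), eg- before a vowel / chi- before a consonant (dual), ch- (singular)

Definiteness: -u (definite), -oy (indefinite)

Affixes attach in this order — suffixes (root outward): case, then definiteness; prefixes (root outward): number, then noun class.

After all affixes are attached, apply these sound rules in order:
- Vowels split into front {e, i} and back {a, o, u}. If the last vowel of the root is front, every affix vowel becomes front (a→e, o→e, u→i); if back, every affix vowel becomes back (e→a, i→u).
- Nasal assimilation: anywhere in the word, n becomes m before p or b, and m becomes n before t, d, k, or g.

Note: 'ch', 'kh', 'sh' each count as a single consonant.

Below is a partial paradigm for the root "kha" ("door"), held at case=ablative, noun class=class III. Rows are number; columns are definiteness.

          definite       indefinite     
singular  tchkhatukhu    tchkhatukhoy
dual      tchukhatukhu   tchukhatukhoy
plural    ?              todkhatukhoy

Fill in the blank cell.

todkhatukhu

Attach case ablative -tikh → khatikh.
Attach number plural od- → odkhatikh.
Attach definiteness definite -u → odkhatikhu.
Attach noun class class III t- → todkhatikhu.
Apply vowel harmony: todkhatikhu → todkhatukhu.
Nasal assimilation: no change.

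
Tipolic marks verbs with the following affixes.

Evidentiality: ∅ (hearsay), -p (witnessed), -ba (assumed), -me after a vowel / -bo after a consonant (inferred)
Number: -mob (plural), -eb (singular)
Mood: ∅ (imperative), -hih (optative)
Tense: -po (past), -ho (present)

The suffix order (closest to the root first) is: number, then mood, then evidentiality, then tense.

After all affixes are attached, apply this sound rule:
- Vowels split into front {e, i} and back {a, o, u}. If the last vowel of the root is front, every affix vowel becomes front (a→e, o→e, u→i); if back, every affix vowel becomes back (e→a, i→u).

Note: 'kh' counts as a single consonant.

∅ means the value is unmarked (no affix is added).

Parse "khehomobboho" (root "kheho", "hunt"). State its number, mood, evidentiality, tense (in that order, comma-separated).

plural, imperative, inferred, present

Segment: kheho-mob-bo-ho.
number: -mob → plural.
mood: ∅ → imperative.
evidentiality: -me/bo → inferred.
tense: -ho → present.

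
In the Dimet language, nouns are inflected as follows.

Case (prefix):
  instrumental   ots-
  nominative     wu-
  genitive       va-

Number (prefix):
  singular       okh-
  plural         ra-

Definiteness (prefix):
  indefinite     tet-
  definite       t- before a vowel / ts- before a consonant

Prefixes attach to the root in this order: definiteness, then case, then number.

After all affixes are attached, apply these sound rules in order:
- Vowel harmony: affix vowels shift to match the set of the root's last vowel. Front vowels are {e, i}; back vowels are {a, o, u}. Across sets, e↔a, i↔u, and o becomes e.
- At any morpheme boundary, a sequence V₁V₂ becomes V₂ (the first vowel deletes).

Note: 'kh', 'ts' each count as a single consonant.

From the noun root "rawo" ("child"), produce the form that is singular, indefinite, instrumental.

Attach definiteness indefinite tet- → tetrawo.
Attach case instrumental ots- → otstetrawo.
Attach number singular okh- → okhotstetrawo.
Apply vowel harmony: okhotstetrawo → okhotstatrawo.
Vowel deletion: no change.

okhotstatrawo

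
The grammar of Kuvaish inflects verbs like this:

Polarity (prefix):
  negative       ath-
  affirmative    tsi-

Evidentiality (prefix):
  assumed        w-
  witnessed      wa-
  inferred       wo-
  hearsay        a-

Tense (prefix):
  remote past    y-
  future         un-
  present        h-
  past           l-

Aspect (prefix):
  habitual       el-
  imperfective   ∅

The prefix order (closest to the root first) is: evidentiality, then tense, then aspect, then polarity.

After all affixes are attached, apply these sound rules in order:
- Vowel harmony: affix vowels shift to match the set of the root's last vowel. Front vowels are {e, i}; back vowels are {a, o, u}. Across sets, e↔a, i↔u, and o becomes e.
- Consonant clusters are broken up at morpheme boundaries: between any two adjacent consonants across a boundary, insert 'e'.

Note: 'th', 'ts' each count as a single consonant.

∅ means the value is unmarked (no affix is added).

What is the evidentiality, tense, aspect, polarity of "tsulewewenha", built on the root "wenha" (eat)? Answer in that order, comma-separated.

Segment: tsi-l-w-wenha.
evidentiality: w- → assumed.
tense: l- → past.
aspect: ∅ → imperfective.
polarity: tsi- → affirmative.

assumed, past, imperfective, affirmative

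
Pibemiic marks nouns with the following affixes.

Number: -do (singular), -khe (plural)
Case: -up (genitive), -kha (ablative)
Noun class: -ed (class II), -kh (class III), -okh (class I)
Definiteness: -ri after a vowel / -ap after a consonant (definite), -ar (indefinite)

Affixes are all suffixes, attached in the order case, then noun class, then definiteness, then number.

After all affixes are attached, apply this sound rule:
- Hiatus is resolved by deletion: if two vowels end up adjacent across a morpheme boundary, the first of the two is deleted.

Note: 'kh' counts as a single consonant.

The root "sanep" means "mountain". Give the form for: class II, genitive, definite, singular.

Attach case genitive -up → sanepup.
Attach noun class class II -ed → sanepuped.
Attach definiteness definite -ap (after consonant 'd') → sanepupedap.
Attach number singular -do → sanepupedapdo.
Vowel deletion: no change.

sanepupedapdo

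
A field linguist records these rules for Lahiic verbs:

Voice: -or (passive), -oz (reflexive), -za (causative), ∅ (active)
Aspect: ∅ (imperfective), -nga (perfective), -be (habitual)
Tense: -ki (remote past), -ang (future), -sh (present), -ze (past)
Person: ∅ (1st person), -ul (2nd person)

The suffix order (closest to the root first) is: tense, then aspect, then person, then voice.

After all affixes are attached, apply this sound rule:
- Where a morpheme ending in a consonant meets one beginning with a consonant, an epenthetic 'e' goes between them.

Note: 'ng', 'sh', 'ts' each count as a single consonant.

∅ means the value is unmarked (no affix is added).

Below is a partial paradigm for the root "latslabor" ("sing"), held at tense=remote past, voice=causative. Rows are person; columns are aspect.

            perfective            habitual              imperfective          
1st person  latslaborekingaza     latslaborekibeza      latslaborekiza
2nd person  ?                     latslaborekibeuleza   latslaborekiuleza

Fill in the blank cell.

Attach tense remote past -ki → latslaborki.
Attach aspect perfective -nga → latslaborkinga.
Attach person 2nd person -ul → latslaborkingaul.
Attach voice causative -za → latslaborkingaulza.
Apply epenthesis: latslaborkingaulza → latslaborekingauleza.

latslaborekingauleza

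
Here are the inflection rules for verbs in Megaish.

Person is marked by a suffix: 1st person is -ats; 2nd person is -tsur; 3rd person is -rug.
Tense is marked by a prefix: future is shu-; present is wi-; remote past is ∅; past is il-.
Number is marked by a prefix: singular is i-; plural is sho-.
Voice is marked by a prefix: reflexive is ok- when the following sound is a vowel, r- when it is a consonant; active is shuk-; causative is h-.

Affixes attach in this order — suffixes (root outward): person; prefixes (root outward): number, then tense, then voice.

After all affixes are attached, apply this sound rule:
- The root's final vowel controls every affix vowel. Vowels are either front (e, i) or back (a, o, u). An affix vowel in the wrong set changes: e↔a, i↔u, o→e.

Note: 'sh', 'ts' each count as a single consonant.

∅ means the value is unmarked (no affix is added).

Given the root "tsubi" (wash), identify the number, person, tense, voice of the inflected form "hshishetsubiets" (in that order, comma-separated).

plural, 1st person, future, causative

Segment: h-shu-sho-tsubi-ats.
number: sho- → plural.
person: -ats → 1st person.
tense: shu- → future.
voice: h- → causative.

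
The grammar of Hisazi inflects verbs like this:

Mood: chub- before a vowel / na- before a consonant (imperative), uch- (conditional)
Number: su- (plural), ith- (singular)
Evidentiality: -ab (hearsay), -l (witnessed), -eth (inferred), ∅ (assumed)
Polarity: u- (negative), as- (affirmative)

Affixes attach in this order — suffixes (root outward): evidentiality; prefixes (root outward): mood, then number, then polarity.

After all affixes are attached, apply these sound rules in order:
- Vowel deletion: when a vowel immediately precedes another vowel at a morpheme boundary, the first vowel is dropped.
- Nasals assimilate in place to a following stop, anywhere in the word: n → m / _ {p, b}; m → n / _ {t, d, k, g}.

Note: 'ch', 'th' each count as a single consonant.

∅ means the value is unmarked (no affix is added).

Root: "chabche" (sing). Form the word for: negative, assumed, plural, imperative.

Attach mood imperative na- (before consonant 'ch') → nachabche.
Attach number plural su- → sunachabche.
Attach polarity negative u- → usunachabche.
evidentiality = assumed: zero marking, form stays usunachabche.
Vowel deletion: no change.
Nasal assimilation: no change.

usunachabche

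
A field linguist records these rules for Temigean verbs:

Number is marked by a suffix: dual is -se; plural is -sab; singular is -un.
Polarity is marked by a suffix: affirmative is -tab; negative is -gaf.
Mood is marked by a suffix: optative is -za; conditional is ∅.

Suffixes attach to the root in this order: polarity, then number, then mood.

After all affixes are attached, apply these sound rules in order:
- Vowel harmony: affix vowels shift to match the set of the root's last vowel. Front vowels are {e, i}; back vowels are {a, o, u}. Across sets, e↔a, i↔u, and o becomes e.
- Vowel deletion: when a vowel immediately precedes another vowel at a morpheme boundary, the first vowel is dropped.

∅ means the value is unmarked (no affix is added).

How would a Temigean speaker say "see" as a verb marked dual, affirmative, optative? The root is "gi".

gitebseze

Attach polarity affirmative -tab → gitab.
Attach number dual -se → gitabse.
Attach mood optative -za → gitabseza.
Apply vowel harmony: gitabseza → gitebseze.
Vowel deletion: no change.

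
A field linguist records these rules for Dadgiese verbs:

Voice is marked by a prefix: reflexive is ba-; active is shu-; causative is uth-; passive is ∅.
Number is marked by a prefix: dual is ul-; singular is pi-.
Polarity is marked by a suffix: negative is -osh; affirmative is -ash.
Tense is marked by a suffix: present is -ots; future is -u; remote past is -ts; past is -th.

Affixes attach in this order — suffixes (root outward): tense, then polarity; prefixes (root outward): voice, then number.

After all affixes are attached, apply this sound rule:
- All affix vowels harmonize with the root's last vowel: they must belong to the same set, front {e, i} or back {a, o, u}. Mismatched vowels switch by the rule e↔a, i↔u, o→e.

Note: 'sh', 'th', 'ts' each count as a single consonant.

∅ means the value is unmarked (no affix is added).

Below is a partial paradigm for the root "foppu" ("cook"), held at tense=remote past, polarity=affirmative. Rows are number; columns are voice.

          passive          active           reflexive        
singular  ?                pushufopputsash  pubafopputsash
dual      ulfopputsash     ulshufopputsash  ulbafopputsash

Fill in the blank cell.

pufopputsash

Attach tense remote past -ts → fopputs.
voice = passive: zero marking, form stays fopputs.
Attach polarity affirmative -ash → fopputsash.
Attach number singular pi- → pifopputsash.
Apply vowel harmony: pifopputsash → pufopputsash.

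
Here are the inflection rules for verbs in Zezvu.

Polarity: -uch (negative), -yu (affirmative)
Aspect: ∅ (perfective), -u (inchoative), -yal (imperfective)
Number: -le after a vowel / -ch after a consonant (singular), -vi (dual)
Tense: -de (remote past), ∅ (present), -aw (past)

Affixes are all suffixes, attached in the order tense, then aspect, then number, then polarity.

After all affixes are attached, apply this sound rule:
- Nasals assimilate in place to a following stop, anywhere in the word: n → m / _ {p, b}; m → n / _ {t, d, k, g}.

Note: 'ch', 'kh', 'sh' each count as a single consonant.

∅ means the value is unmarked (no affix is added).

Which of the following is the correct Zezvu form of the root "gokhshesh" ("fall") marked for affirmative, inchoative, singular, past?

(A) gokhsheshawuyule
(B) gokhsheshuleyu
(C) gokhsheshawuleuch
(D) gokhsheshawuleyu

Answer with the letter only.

D

Attach tense past -aw → gokhsheshaw.
Attach aspect inchoative -u → gokhsheshawu.
Attach number singular -le (after vowel 'u') → gokhsheshawule.
Attach polarity affirmative -yu → gokhsheshawuleyu.
Nasal assimilation: no change.
So the correct form is gokhsheshawuleyu, option (D).
(C) gokhsheshawuleuch is wrong: it uses negative instead of affirmative for polarity.
(A) gokhsheshawuyule is wrong: it has the affixes in the wrong order.
(B) gokhsheshuleyu is wrong: it uses present instead of past for tense.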